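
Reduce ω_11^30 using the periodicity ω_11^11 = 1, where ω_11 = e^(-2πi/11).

Since ω_11^11 = 1, powers reduce modulo 11.
30 mod 11 = 8
So ω_11^30 = ω_11^8 = e^(-2πi·8/11)

ω_11^30 = ω_11^8 = -0.1423+0.9898i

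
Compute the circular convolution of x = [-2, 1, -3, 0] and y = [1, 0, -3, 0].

(x ⊛ y)[n] = Σ(m=0 to 3) x[m] · y[(n-m) mod 4]

Computing each output sample:
(x ⊛ y)[0] = 7
(x ⊛ y)[1] = 1
(x ⊛ y)[2] = 3
(x ⊛ y)[3] = -3

x ⊛ y = [7, 1, 3, -3]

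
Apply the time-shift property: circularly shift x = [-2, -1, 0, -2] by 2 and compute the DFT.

Time shift by 2: X_shifted[k] = ω_4^(2k) · X[k]
Shifted x = [0, -2, -2, -1]

DFT(x[n-2]) = [-5, 2+1i, 1, 2-1i]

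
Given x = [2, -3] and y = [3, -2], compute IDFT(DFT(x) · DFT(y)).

(x ⊛ y)[n] = Σ(m=0 to 1) x[m] · y[(n-m) mod 2]

Computing each output sample:
(x ⊛ y)[0] = 12
(x ⊛ y)[1] = -13

x ⊛ y = [12, -13]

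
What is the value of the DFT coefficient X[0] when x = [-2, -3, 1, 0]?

X[0] = Σ(n=0 to 3) x[n] · ω_4^0 = Σ x[n]
= (-2) + (-3) + (1) + (0)

X[0] = -4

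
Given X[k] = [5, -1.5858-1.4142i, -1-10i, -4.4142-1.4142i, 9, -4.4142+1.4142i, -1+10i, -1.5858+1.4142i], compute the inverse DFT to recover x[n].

x[n] = (1/8) Σ(k=0 to 7) X[k] · e^(2πikn/8)

Computing each x[n]:
x[0] = 0
x[1] = 3
x[2] = 2
x[3] = -3
x[4] = 3
x[5] = 1
x[6] = 2
x[7] = -3

x = [0, 3, 2, -3, 3, 1, 2, -3]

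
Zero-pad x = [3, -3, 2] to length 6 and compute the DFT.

Original 3-point DFT: [2, 3.5000+4.3301i, 3.5000-4.3301i]
Zero-padded 6-point DFT provides frequency interpolation.

DFT_6([x, 0, ...]) = [2, 0.5000+0.8660i, 3.5000+4.3301i, 8, 3.5000-4.3301i, 0.5000-0.8660i]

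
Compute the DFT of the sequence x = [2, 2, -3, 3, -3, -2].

X[k] = Σ(n=0 to 5) x[n] · ω_6^(nk)
where ω_6 = e^(-2πi/6)

Computing each X[k]:
X[0] = -1
X[1] = 2.0000-3.4641i
X[2] = 8.0000-3.4641i
X[3] = -7
X[4] = 8.0000+3.4641i
X[5] = 2.0000+3.4641i

X = [-1, 2.0000-3.4641i, 8.0000-3.4641i, -7, 8.0000+3.4641i, 2.0000+3.4641i]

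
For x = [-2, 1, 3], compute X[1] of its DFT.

X[1] = Σ(n=0 to 2) x[n] · ω_3^(1n) where ω_3 = e^(-2πi/3)
= (-2)·ω_3^0 + (1)·ω_3^1 + (3)·ω_3^2

X[1] = -4.0000+1.7321i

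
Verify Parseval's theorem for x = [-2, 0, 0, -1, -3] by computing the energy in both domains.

Time domain:
Σ|x[n]|² = |-2|² + |0|² + |0|² + |-1|² + |-3|² = 14.0000

Frequency domain:
(1/5)Σ|X[k]|² = (1/5)(|-6|² + |-2.1180-3.4410i|² + |0.1180-0.8123i|² + |0.1180+0.8123i|² + |-2.1180+3.4410i|²) = (1/5)·70.0000 = 14.0000

Both sides agree, confirming Parseval's theorem.

Σ|x[n]|² = (1/N)Σ|X[k]|² = 14.0000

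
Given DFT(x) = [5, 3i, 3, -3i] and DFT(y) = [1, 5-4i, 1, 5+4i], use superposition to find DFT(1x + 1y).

By linearity: DFT(1x + 1y) = 1·DFT(x) + 1·DFT(y)
= 1·[5, 3i, 3, -3i] + 1·[1, 5-4i, 1, 5+4i]

Computing element-wise:
Z[0] = 1·(5) + 1·(1) = 6
Z[1] = 1·(3i) + 1·(5-4i) = 5-1i
Z[2] = 1·(3) + 1·(1) = 4
Z[3] = 1·(-3i) + 1·(5+4i) = 5+1i

DFT(1x + 1y) = 1·X + 1·Y = [6, 5-1i, 4, 5+1i]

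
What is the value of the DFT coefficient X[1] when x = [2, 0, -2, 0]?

X[1] = Σ(n=0 to 3) x[n] · ω_4^(1n) where ω_4 = e^(-2πi/4)
= (2)·ω_4^0 + (0)·ω_4^1 + (-2)·ω_4^2 + (0)·ω_4^3

X[1] = 4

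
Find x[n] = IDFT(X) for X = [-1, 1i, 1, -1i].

x[n] = (1/4) Σ(k=0 to 3) X[k] · e^(2πikn/4)

Computing each x[n]:
x[0] = 0
x[1] = -1
x[2] = 0
x[3] = 0

x = [0, -1, 0, 0]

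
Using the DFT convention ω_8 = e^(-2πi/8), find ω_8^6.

ω_8^6 = e^(-2πi·6/8)
= cos(-2π·6/8) + i·sin(-2π·6/8)
= cos(-12π/8) + i·sin(-12π/8)

ω_8^6 = cos(-12π/8) + i·sin(-12π/8) = 1i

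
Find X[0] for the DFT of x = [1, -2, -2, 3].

X[0] = Σ(n=0 to 3) x[n] · ω_4^0 = Σ x[n]
= (1) + (-2) + (-2) + (3)

X[0] = 0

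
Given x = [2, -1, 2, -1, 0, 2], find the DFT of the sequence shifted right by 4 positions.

Time shift by 4: X_shifted[k] = ω_6^(4k) · X[k]
Shifted x = [2, -1, 0, 2, 2, -1]

DFT(x[n-4]) = [4, -2.0000+1.7321i, 4.0000-1.7321i, 4, 4.0000+1.7321i, -2.0000-1.7321i]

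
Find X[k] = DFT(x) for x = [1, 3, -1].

X[k] = Σ(n=0 to 2) x[n] · ω_3^(nk)
where ω_3 = e^(-2πi/3)

Computing each X[k]:
X[0] = 3
X[1] = -3.4641i
X[2] = 3.4641i

X = [3, -3.4641i, 3.4641i]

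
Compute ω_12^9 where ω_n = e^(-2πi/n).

ω_12^9 = e^(-2πi·9/12)
= cos(-2π·9/12) + i·sin(-2π·9/12)
= cos(-18π/12) + i·sin(-18π/12)

ω_12^9 = cos(-18π/12) + i·sin(-18π/12) = 1i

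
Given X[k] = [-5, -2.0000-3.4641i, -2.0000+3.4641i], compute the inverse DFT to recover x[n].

x[n] = (1/3) Σ(k=0 to 2) X[k] · e^(2πikn/3)

Computing each x[n]:
x[0] = -3
x[1] = 1
x[2] = -3

x = [-3, 1, -3]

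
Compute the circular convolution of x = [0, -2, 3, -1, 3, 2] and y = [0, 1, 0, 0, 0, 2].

(x ⊛ y)[n] = Σ(m=0 to 5) x[m] · y[(n-m) mod 6]

Computing each output sample:
(x ⊛ y)[0] = -2
(x ⊛ y)[1] = 6
(x ⊛ y)[2] = -4
(x ⊛ y)[3] = 9
(x ⊛ y)[4] = 3
(x ⊛ y)[5] = 3

x ⊛ y = [-2, 6, -4, 9, 3, 3]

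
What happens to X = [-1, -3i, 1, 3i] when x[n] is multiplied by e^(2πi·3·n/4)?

Modulation property: DFT(ω_4^(-3n)·x[n]) = X[(k-3) mod 4], so circularly shift X by 3 positions.

X[k-3] = [-3i, 1, 3i, -1]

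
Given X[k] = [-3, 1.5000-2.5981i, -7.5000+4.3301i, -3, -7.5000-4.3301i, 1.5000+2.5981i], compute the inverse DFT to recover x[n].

x[n] = (1/6) Σ(k=0 to 5) X[k] · e^(2πikn/6)

Computing each x[n]:
x[0] = -3
x[1] = 1
x[2] = 2
x[3] = -3
x[4] = -2
x[5] = 2

x = [-3, 1, 2, -3, -2, 2]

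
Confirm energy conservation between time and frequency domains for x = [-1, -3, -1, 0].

Time domain:
Σ|x[n]|² = |-1|² + |-3|² + |-1|² + |0|² = 11.0000

Frequency domain:
(1/4)Σ|X[k]|² = (1/4)(|-5|² + |3i|² + |1|² + |-3i|²) = (1/4)·44.0000 = 11.0000

Both sides agree, confirming Parseval's theorem.

Σ|x[n]|² = (1/N)Σ|X[k]|² = 11.0000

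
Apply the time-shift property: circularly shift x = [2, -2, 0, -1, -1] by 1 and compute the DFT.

Time shift by 1: X_shifted[k] = ω_5^(1k) · X[k]
Shifted x = [-1, 2, -2, 0, -1]

DFT(x[n-1]) = [-2, 0.9271-1.6776i, -2.4271-3.6655i, -2.4271+3.6655i, 0.9271+1.6776i]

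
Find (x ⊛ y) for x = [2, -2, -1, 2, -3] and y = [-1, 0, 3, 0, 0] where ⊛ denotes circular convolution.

(x ⊛ y)[n] = Σ(m=0 to 4) x[m] · y[(n-m) mod 5]

Computing each output sample:
(x ⊛ y)[0] = 4
(x ⊛ y)[1] = -7
(x ⊛ y)[2] = 7
(x ⊛ y)[3] = -8
(x ⊛ y)[4] = 0

x ⊛ y = [4, -7, 7, -8, 0]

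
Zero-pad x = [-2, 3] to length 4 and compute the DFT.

Original 2-point DFT: [1, -5]
Zero-padded 4-point DFT provides frequency interpolation.

DFT_4([x, 0, ...]) = [1, -2-3i, -5, -2+3i]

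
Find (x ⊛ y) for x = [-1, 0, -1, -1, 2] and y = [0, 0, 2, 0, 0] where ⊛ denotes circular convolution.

(x ⊛ y)[n] = Σ(m=0 to 4) x[m] · y[(n-m) mod 5]

Computing each output sample:
(x ⊛ y)[0] = -2
(x ⊛ y)[1] = 4
(x ⊛ y)[2] = -2
(x ⊛ y)[3] = 0
(x ⊛ y)[4] = -2

x ⊛ y = [-2, 4, -2, 0, -2]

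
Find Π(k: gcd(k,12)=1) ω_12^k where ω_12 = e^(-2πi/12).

The primitive 12th roots of unity are ω_12^k for k coprime to 12: k ∈ {1, 5, 7, 11}
Their product equals the constant term of the cyclotomic polynomial Φ_12(x) up to sign.
For n ≥ 3, the product of all primitive nth roots of unity is 1. (For n=1 it is 1; for n=2 it is -1.)

1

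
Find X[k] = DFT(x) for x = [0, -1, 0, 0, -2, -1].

X[k] = Σ(n=0 to 5) x[n] · ω_6^(nk)
where ω_6 = e^(-2πi/6)

Computing each X[k]:
X[0] = -4
X[1] = -1.7321i
X[2] = 2.0000+1.7321i
X[3] = 0
X[4] = 2.0000-1.7321i
X[5] = 1.7321i

X = [-4, -1.7321i, 2.0000+1.7321i, 0, 2.0000-1.7321i, 1.7321i]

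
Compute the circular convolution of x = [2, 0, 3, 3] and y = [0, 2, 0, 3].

(x ⊛ y)[n] = Σ(m=0 to 3) x[m] · y[(n-m) mod 4]

Computing each output sample:
(x ⊛ y)[0] = 6
(x ⊛ y)[1] = 13
(x ⊛ y)[2] = 9
(x ⊛ y)[3] = 12

x ⊛ y = [6, 13, 9, 12]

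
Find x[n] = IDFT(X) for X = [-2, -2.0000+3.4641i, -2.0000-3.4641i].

x[n] = (1/3) Σ(k=0 to 2) X[k] · e^(2πikn/3)

Computing each x[n]:
x[0] = -2
x[1] = -2
x[2] = 2

x = [-2, -2, 2]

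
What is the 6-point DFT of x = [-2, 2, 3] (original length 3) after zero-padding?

Original 3-point DFT: [3, -4.5000+0.8660i, -4.5000-0.8660i]
Zero-padded 6-point DFT provides frequency interpolation.

DFT_6([x, 0, ...]) = [3, -2.5000-4.3301i, -4.5000+0.8660i, -1, -4.5000-0.8660i, -2.5000+4.3301i]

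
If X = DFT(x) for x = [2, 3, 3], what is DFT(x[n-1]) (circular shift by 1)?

Time shift by 1: X_shifted[k] = ω_3^(1k) · X[k]
Shifted x = [3, 2, 3]

DFT(x[n-1]) = [8, 0.5000+0.8660i, 0.5000-0.8660i]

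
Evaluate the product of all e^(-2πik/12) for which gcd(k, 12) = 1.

The primitive 12th roots of unity are ω_12^k for k coprime to 12: k ∈ {1, 5, 7, 11}
Their product equals the constant term of the cyclotomic polynomial Φ_12(x) up to sign.
For n ≥ 3, the product of all primitive nth roots of unity is 1. (For n=1 it is 1; for n=2 it is -1.)

1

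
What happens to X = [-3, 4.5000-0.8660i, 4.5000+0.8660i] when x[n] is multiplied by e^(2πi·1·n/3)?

Modulation property: DFT(ω_3^(-1n)·x[n]) = X[(k-1) mod 3], so circularly shift X by 1 positions.

X[k-1] = [4.5000+0.8660i, -3, 4.5000-0.8660i]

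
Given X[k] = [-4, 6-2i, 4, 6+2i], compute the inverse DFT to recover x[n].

x[n] = (1/4) Σ(k=0 to 3) X[k] · e^(2πikn/4)

Computing each x[n]:
x[0] = 3
x[1] = -1
x[2] = -3
x[3] = -3

x = [3, -1, -3, -3]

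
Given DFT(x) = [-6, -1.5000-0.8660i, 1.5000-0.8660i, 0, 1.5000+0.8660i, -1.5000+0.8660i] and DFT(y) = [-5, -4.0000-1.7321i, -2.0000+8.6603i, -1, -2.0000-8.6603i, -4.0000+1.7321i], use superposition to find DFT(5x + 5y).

By linearity: DFT(5x + 5y) = 5·DFT(x) + 5·DFT(y)
= 5·[-6, -1.5000-0.8660i, 1.5000-0.8660i, 0, 1.5000+0.8660i, -1.5000+0.8660i] + 5·[-5, -4.0000-1.7321i, -2.0000+8.6603i, -1, -2.0000-8.6603i, -4.0000+1.7321i]

Computing element-wise:
Z[0] = 5·(-6) + 5·(-5) = -55
Z[1] = 5·(-1.5000-0.8660i) + 5·(-4.0000-1.7321i) = -27.5000-12.9905i
Z[2] = 5·(1.5000-0.8660i) + 5·(-2.0000+8.6603i) = -2.5000+38.9715i
Z[3] = 5·(0) + 5·(-1) = -5
Z[4] = 5·(1.5000+0.8660i) + 5·(-2.0000-8.6603i) = -2.5000-38.9715i
Z[5] = 5·(-1.5000+0.8660i) + 5·(-4.0000+1.7321i) = -27.5000+12.9905i

DFT(5x + 5y) = 5·X + 5·Y = [-55, -27.5000-12.9905i, -2.5000+38.9715i, -5, -2.5000-38.9715i, -27.5000+12.9905i]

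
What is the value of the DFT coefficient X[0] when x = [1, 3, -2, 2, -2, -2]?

X[0] = Σ(n=0 to 5) x[n] · ω_6^0 = Σ x[n]
= (1) + (3) + (-2) + (2) + (-2) + (-2)

X[0] = 0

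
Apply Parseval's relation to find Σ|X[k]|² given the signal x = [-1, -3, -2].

Parseval: Σ|x[n]|² = (1/N)Σ|X[k]|², so Σ|X[k]|² = N·Σ|x[n]|² = 3·14.0000

Σ|X[k]|² = N·Σ|x[n]|² = 3·14.0000 = 42.0000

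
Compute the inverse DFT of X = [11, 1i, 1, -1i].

x[n] = (1/4) Σ(k=0 to 3) X[k] · e^(2πikn/4)

Computing each x[n]:
x[0] = 3
x[1] = 2
x[2] = 3
x[3] = 3

x = [3, 2, 3, 3]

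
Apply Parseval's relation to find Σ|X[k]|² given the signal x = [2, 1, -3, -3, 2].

Parseval: Σ|x[n]|² = (1/N)Σ|X[k]|², so Σ|X[k]|² = N·Σ|x[n]|² = 5·27.0000

Σ|X[k]|² = N·Σ|x[n]|² = 5·27.0000 = 135.0000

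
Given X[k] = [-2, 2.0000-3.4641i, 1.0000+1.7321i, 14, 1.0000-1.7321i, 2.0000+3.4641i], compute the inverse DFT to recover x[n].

x[n] = (1/6) Σ(k=0 to 5) X[k] · e^(2πikn/6)

Computing each x[n]:
x[0] = 3
x[1] = -2
x[2] = 3
x[3] = -3
x[4] = 0
x[5] = -3

x = [3, -2, 3, -3, 0, -3]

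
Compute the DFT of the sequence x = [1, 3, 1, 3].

X[k] = Σ(n=0 to 3) x[n] · ω_4^(nk)
where ω_4 = e^(-2πi/4)

Computing each X[k]:
X[0] = 8
X[1] = 0
X[2] = -4
X[3] = 0

X = [8, 0, -4, 0]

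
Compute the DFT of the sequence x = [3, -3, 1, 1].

X[k] = Σ(n=0 to 3) x[n] · ω_4^(nk)
where ω_4 = e^(-2πi/4)

Computing each X[k]:
X[0] = 2
X[1] = 2+4i
X[2] = 6
X[3] = 2-4i

X = [2, 2+4i, 6, 2-4i]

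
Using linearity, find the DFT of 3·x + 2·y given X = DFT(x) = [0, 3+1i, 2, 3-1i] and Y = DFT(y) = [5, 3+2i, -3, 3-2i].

By linearity: DFT(3x + 2y) = 3·DFT(x) + 2·DFT(y)
= 3·[0, 3+1i, 2, 3-1i] + 2·[5, 3+2i, -3, 3-2i]

Computing element-wise:
Z[0] = 3·(0) + 2·(5) = 10
Z[1] = 3·(3+1i) + 2·(3+2i) = 15+7i
Z[2] = 3·(2) + 2·(-3) = 0
Z[3] = 3·(3-1i) + 2·(3-2i) = 15-7i

DFT(3x + 2y) = 3·X + 2·Y = [10, 15+7i, 0, 15-7i]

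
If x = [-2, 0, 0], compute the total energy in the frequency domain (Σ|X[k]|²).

Parseval: Σ|x[n]|² = (1/N)Σ|X[k]|², so Σ|X[k]|² = N·Σ|x[n]|² = 3·4.0000

Σ|X[k]|² = N·Σ|x[n]|² = 3·4.0000 = 12.0000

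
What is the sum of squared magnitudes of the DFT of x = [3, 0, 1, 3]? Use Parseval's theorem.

Parseval: Σ|x[n]|² = (1/N)Σ|X[k]|², so Σ|X[k]|² = N·Σ|x[n]|² = 4·19.0000

Σ|X[k]|² = N·Σ|x[n]|² = 4·19.0000 = 76.0000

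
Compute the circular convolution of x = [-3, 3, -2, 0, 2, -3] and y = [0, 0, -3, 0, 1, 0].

(x ⊛ y)[n] = Σ(m=0 to 5) x[m] · y[(n-m) mod 6]

Computing each output sample:
(x ⊛ y)[0] = -8
(x ⊛ y)[1] = 9
(x ⊛ y)[2] = 11
(x ⊛ y)[3] = -12
(x ⊛ y)[4] = 3
(x ⊛ y)[5] = 3

x ⊛ y = [-8, 9, 11, -12, 3, 3]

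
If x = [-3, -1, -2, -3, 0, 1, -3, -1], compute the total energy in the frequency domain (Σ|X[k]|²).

Parseval: Σ|x[n]|² = (1/N)Σ|X[k]|², so Σ|X[k]|² = N·Σ|x[n]|² = 8·34.0000

Σ|X[k]|² = N·Σ|x[n]|² = 8·34.0000 = 272.0000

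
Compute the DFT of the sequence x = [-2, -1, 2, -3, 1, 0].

X[k] = Σ(n=0 to 5) x[n] · ω_6^(nk)
where ω_6 = e^(-2πi/6)

Computing each X[k]:
X[0] = -3
X[1] = -1
X[2] = -6.0000+1.7321i
X[3] = 5
X[4] = -6.0000-1.7321i
X[5] = -1

X = [-3, -1, -6.0000+1.7321i, 5, -6.0000-1.7321i, -1]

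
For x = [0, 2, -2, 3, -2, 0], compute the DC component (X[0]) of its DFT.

X[0] = Σ(n=0 to 5) x[n] · ω_6^0 = Σ x[n]
= (0) + (2) + (-2) + (3) + (-2) + (0)

X[0] = 1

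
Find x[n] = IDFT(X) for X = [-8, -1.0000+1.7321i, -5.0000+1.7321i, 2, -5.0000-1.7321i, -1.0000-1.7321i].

x[n] = (1/6) Σ(k=0 to 5) X[k] · e^(2πikn/6)

Computing each x[n]:
x[0] = -3
x[1] = -2
x[2] = 0
x[3] = -3
x[4] = 0
x[5] = 0

x = [-3, -2, 0, -3, 0, 0]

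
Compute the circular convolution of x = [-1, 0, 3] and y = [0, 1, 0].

(x ⊛ y)[n] = Σ(m=0 to 2) x[m] · y[(n-m) mod 3]

Computing each output sample:
(x ⊛ y)[0] = 3
(x ⊛ y)[1] = -1
(x ⊛ y)[2] = 0

x ⊛ y = [3, -1, 0]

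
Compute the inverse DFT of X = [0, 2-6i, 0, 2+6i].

x[n] = (1/4) Σ(k=0 to 3) X[k] · e^(2πikn/4)

Computing each x[n]:
x[0] = 1
x[1] = 3
x[2] = -1
x[3] = -3

x = [1, 3, -1, -3]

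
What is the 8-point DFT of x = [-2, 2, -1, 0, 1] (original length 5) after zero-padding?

Original 5-point DFT: [0, -0.2639-0.3633i, -4.7361-1.5388i, -4.7361+1.5388i, -0.2639+0.3633i]
Zero-padded 8-point DFT provides frequency interpolation.

DFT_8([x, 0, ...]) = [0, -1.5858-0.4142i, -2i, -4.4142-2.4142i, -4, -4.4142+2.4142i, 2i, -1.5858+0.4142i]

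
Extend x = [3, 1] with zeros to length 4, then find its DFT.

Original 2-point DFT: [4, 2]
Zero-padded 4-point DFT provides frequency interpolation.

DFT_4([x, 0, ...]) = [4, 3-1i, 2, 3+1i]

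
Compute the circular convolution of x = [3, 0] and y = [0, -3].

(x ⊛ y)[n] = Σ(m=0 to 1) x[m] · y[(n-m) mod 2]

Computing each output sample:
(x ⊛ y)[0] = 0
(x ⊛ y)[1] = -9

x ⊛ y = [0, -9]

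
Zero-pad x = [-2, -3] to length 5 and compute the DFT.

Original 2-point DFT: [-5, 1]
Zero-padded 5-point DFT provides frequency interpolation.

DFT_5([x, 0, ...]) = [-5, -2.9271+2.8532i, 0.4271+1.7634i, 0.4271-1.7634i, -2.9271-2.8532i]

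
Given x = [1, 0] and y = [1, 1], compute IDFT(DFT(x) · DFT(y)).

(x ⊛ y)[n] = Σ(m=0 to 1) x[m] · y[(n-m) mod 2]

Computing each output sample:
(x ⊛ y)[0] = 1
(x ⊛ y)[1] = 1

x ⊛ y = [1, 1]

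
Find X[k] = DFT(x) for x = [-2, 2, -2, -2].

X[k] = Σ(n=0 to 3) x[n] · ω_4^(nk)
where ω_4 = e^(-2πi/4)

Computing each X[k]:
X[0] = -4
X[1] = -4i
X[2] = -4
X[3] = 4i

X = [-4, -4i, -4, 4i]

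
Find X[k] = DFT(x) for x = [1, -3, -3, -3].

X[k] = Σ(n=0 to 3) x[n] · ω_4^(nk)
where ω_4 = e^(-2πi/4)

Computing each X[k]:
X[0] = -8
X[1] = 4
X[2] = 4
X[3] = 4

X = [-8, 4, 4, 4]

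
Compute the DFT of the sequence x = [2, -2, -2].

X[k] = Σ(n=0 to 2) x[n] · ω_3^(nk)
where ω_3 = e^(-2πi/3)

Computing each X[k]:
X[0] = -2
X[1] = 4
X[2] = 4

X = [-2, 4, 4]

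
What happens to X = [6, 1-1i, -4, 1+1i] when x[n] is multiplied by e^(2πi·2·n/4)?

Modulation property: DFT(ω_4^(-2n)·x[n]) = X[(k-2) mod 4], so circularly shift X by 2 positions.

X[k-2] = [-4, 1+1i, 6, 1-1i]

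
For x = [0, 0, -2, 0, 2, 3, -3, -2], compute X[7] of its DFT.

X[7] = Σ(n=0 to 7) x[n] · ω_8^(7n) where ω_8 = e^(-2πi/8)
= (0)·ω_8^0 + (0)·ω_8^7 + (-2)·ω_8^14 + (0)·ω_8^21 + (2)·ω_8^28 + (3)·ω_8^35 + (-3)·ω_8^42 + (-2)·ω_8^49

X[7] = -5.5355+0.2929i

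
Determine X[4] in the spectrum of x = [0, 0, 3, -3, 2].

X[4] = Σ(n=0 to 4) x[n] · ω_5^(4n) where ω_5 = e^(-2πi/5)
= (0)·ω_5^0 + (0)·ω_5^4 + (3)·ω_5^8 + (-3)·ω_5^12 + (2)·ω_5^16

X[4] = 0.6180+1.6246i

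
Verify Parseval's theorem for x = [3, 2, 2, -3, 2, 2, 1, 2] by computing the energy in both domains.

Time domain:
Σ|x[n]|² = |3|² + |2|² + |2|² + |-3|² + |2|² + |2|² + |1|² + |2|² = 39.0000

Frequency domain:
(1/8)Σ|X[k]|² = (1/8)(|11|² + |4.5355+2.5355i|² + |2-5i|² + |-2.5355+4.5355i|² + |5|² + |-2.5355-4.5355i|² + |2+5i|² + |4.5355-2.5355i|²) = (1/8)·312.0000 = 39.0000

Both sides agree, confirming Parseval's theorem.

Σ|x[n]|² = (1/N)Σ|X[k]|² = 39.0000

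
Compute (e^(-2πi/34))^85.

Since ω_34^34 = 1, powers reduce modulo 34.
85 mod 34 = 17
So ω_34^85 = ω_34^17 = e^(-2πi·17/34)

ω_34^85 = ω_34^17 = -1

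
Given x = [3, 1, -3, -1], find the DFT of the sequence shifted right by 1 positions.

Time shift by 1: X_shifted[k] = ω_4^(1k) · X[k]
Shifted x = [-1, 3, 1, -3]

DFT(x[n-1]) = [0, -2-6i, 0, -2+6i]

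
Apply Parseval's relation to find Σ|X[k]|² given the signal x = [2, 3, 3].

Parseval: Σ|x[n]|² = (1/N)Σ|X[k]|², so Σ|X[k]|² = N·Σ|x[n]|² = 3·22.0000

Σ|X[k]|² = N·Σ|x[n]|² = 3·22.0000 = 66.0000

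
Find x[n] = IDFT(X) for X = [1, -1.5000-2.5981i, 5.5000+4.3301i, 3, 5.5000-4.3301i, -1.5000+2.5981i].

x[n] = (1/6) Σ(k=0 to 5) X[k] · e^(2πikn/6)

Computing each x[n]:
x[0] = 2
x[1] = -2
x[2] = 2
x[3] = 2
x[4] = -2
x[5] = -1

x = [2, -2, 2, 2, -2, -1]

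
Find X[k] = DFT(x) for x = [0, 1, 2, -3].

X[k] = Σ(n=0 to 3) x[n] · ω_4^(nk)
where ω_4 = e^(-2πi/4)

Computing each X[k]:
X[0] = 0
X[1] = -2-4i
X[2] = 4
X[3] = -2+4i

X = [0, -2-4i, 4, -2+4i]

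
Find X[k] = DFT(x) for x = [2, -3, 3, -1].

X[k] = Σ(n=0 to 3) x[n] · ω_4^(nk)
where ω_4 = e^(-2πi/4)

Computing each X[k]:
X[0] = 1
X[1] = -1+2i
X[2] = 9
X[3] = -1-2i

X = [1, -1+2i, 9, -1-2i]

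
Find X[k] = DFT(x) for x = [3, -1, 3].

X[k] = Σ(n=0 to 2) x[n] · ω_3^(nk)
where ω_3 = e^(-2πi/3)

Computing each X[k]:
X[0] = 5
X[1] = 2.0000+3.4641i
X[2] = 2.0000-3.4641i

X = [5, 2.0000+3.4641i, 2.0000-3.4641i]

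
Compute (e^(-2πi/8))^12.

Since ω_8^8 = 1, powers reduce modulo 8.
12 mod 8 = 4
So ω_8^12 = ω_8^4 = e^(-2πi·4/8)

ω_8^12 = ω_8^4 = -1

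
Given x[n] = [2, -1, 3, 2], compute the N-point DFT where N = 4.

X[k] = Σ(n=0 to 3) x[n] · ω_4^(nk)
where ω_4 = e^(-2πi/4)

Computing each X[k]:
X[0] = 6
X[1] = -1+3i
X[2] = 4
X[3] = -1-3i

X = [6, -1+3i, 4, -1-3i]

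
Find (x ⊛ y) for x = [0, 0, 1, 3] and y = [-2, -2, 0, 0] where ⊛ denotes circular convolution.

(x ⊛ y)[n] = Σ(m=0 to 3) x[m] · y[(n-m) mod 4]

Computing each output sample:
(x ⊛ y)[0] = -6
(x ⊛ y)[1] = 0
(x ⊛ y)[2] = -2
(x ⊛ y)[3] = -8

x ⊛ y = [-6, 0, -2, -8]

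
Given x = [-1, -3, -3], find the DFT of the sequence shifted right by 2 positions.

Time shift by 2: X_shifted[k] = ω_3^(2k) · X[k]
Shifted x = [-3, -3, -1]

DFT(x[n-2]) = [-7, -1.0000+1.7321i, -1.0000-1.7321i]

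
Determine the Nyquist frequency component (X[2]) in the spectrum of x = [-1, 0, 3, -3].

X[2] = Σ(n=0 to 3) x[n] · ω_4^(2n) where ω_4 = e^(-2πi/4)
= (-1)·ω_4^0 + (0)·ω_4^2 + (3)·ω_4^4 + (-3)·ω_4^6

X[2] = 5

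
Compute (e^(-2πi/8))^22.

Since ω_8^8 = 1, powers reduce modulo 8.
22 mod 8 = 6
So ω_8^22 = ω_8^6 = e^(-2πi·6/8)

ω_8^22 = ω_8^6 = 1i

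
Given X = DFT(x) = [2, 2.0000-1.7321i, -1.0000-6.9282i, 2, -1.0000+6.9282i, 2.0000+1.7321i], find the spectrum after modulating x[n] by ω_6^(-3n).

Modulation property: DFT(ω_6^(-3n)·x[n]) = X[(k-3) mod 6], so circularly shift X by 3 positions.

X[k-3] = [2, -1.0000+6.9282i, 2.0000+1.7321i, 2, 2.0000-1.7321i, -1.0000-6.9282i]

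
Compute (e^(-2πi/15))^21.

Since ω_15^15 = 1, powers reduce modulo 15.
21 mod 15 = 6
So ω_15^21 = ω_15^6 = e^(-2πi·6/15)

ω_15^21 = ω_15^6 = -0.8090-0.5878i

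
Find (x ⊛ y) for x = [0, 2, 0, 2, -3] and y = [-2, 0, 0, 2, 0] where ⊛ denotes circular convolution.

(x ⊛ y)[n] = Σ(m=0 to 4) x[m] · y[(n-m) mod 5]

Computing each output sample:
(x ⊛ y)[0] = 0
(x ⊛ y)[1] = 0
(x ⊛ y)[2] = -6
(x ⊛ y)[3] = -4
(x ⊛ y)[4] = 10

x ⊛ y = [0, 0, -6, -4, 10]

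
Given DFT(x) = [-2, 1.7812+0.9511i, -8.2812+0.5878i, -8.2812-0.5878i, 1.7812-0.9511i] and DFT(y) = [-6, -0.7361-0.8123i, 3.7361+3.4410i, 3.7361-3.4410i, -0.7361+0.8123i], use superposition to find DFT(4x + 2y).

By linearity: DFT(4x + 2y) = 4·DFT(x) + 2·DFT(y)
= 4·[-2, 1.7812+0.9511i, -8.2812+0.5878i, -8.2812-0.5878i, 1.7812-0.9511i] + 2·[-6, -0.7361-0.8123i, 3.7361+3.4410i, 3.7361-3.4410i, -0.7361+0.8123i]

Computing element-wise:
Z[0] = 4·(-2) + 2·(-6) = -20
Z[1] = 4·(1.7812+0.9511i) + 2·(-0.7361-0.8123i) = 5.6526+2.1798i
Z[2] = 4·(-8.2812+0.5878i) + 2·(3.7361+3.4410i) = -25.6526+9.2332i
Z[3] = 4·(-8.2812-0.5878i) + 2·(3.7361-3.4410i) = -25.6526-9.2332i
Z[4] = 4·(1.7812-0.9511i) + 2·(-0.7361+0.8123i) = 5.6526-2.1798i

DFT(4x + 2y) = 4·X + 2·Y = [-20, 5.6526+2.1798i, -25.6526+9.2332i, -25.6526-9.2332i, 5.6526-2.1798i]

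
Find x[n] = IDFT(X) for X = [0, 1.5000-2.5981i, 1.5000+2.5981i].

x[n] = (1/3) Σ(k=0 to 2) X[k] · e^(2πikn/3)

Computing each x[n]:
x[0] = 1
x[1] = 1
x[2] = -2

x = [1, 1, -2]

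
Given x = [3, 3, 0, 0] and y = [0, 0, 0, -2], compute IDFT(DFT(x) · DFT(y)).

(x ⊛ y)[n] = Σ(m=0 to 3) x[m] · y[(n-m) mod 4]

Computing each output sample:
(x ⊛ y)[0] = -6
(x ⊛ y)[1] = 0
(x ⊛ y)[2] = 0
(x ⊛ y)[3] = -6

x ⊛ y = [-6, 0, 0, -6]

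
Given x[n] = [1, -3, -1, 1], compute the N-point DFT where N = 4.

X[k] = Σ(n=0 to 3) x[n] · ω_4^(nk)
where ω_4 = e^(-2πi/4)

Computing each X[k]:
X[0] = -2
X[1] = 2+4i
X[2] = 2
X[3] = 2-4i

X = [-2, 2+4i, 2, 2-4i]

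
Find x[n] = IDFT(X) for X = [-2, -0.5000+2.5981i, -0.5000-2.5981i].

x[n] = (1/3) Σ(k=0 to 2) X[k] · e^(2πikn/3)

Computing each x[n]:
x[0] = -1
x[1] = -2
x[2] = 1

x = [-1, -2, 1]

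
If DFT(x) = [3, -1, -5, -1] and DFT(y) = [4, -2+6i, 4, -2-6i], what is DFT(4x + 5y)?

By linearity: DFT(4x + 5y) = 4·DFT(x) + 5·DFT(y)
= 4·[3, -1, -5, -1] + 5·[4, -2+6i, 4, -2-6i]

Computing element-wise:
Z[0] = 4·(3) + 5·(4) = 32
Z[1] = 4·(-1) + 5·(-2+6i) = -14+30i
Z[2] = 4·(-5) + 5·(4) = 0
Z[3] = 4·(-1) + 5·(-2-6i) = -14-30i

DFT(4x + 5y) = 4·X + 5·Y = [32, -14+30i, 0, -14-30i]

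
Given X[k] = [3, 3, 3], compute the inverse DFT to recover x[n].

x[n] = (1/3) Σ(k=0 to 2) X[k] · e^(2πikn/3)

Computing each x[n]:
x[0] = 3
x[1] = 0
x[2] = 0

x = [3, 0, 0]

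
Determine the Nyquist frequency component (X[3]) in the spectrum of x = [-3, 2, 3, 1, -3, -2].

X[3] = Σ(n=0 to 5) x[n] · ω_6^(3n) where ω_6 = e^(-2πi/6)
= (-3)·ω_6^0 + (2)·ω_6^3 + (3)·ω_6^6 + (1)·ω_6^9 + (-3)·ω_6^12 + (-2)·ω_6^15

X[3] = -4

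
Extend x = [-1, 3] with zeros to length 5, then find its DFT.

Original 2-point DFT: [2, -4]
Zero-padded 5-point DFT provides frequency interpolation.

DFT_5([x, 0, ...]) = [2, -0.0729-2.8532i, -3.4271-1.7634i, -3.4271+1.7634i, -0.0729+2.8532i]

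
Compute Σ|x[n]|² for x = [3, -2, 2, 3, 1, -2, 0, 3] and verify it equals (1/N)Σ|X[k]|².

Time domain:
Σ|x[n]|² = |3|² + |-2|² + |2|² + |3|² + |1|² + |-2|² + |0|² + |3|² = 40.0000

Frequency domain:
(1/8)Σ|X[k]|² = (1/8)(|8|² + |2-2i|² + |2+10i|² + |2+2i|² + |4|² + |2-2i|² + |2-10i|² + |2+2i|²) = (1/8)·320.0000 = 40.0000

Both sides agree, confirming Parseval's theorem.

Σ|x[n]|² = (1/N)Σ|X[k]|² = 40.0000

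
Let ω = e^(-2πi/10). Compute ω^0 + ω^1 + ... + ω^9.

Sum of all nth roots of unity equals 0 for n > 1 (geometric series with r ≠ 1).

0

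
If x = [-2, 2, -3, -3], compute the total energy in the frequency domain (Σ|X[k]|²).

Parseval: Σ|x[n]|² = (1/N)Σ|X[k]|², so Σ|X[k]|² = N·Σ|x[n]|² = 4·26.0000

Σ|X[k]|² = N·Σ|x[n]|² = 4·26.0000 = 104.0000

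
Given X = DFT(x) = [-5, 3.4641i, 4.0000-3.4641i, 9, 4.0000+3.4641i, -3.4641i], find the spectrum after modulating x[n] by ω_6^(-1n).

Modulation property: DFT(ω_6^(-1n)·x[n]) = X[(k-1) mod 6], so circularly shift X by 1 positions.

X[k-1] = [-3.4641i, -5, 3.4641i, 4.0000-3.4641i, 9, 4.0000+3.4641i]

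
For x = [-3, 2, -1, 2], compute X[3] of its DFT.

X[3] = Σ(n=0 to 3) x[n] · ω_4^(3n) where ω_4 = e^(-2πi/4)
= (-3)·ω_4^0 + (2)·ω_4^3 + (-1)·ω_4^6 + (2)·ω_4^9

X[3] = -2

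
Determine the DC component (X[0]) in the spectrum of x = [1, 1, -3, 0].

X[0] = Σ(n=0 to 3) x[n] · ω_4^0 = Σ x[n]
= (1) + (1) + (-3) + (0)

X[0] = -1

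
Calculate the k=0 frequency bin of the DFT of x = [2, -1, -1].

X[0] = Σ(n=0 to 2) x[n] · ω_3^0 = Σ x[n]
= (2) + (-1) + (-1)

X[0] = 0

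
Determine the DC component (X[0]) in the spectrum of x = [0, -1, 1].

X[0] = Σ(n=0 to 2) x[n] · ω_3^0 = Σ x[n]
= (0) + (-1) + (1)

X[0] = 0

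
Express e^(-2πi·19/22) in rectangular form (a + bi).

ω_22^19 = e^(-2πi·19/22)
= cos(-2π·19/22) + i·sin(-2π·19/22)
= cos(-38π/22) + i·sin(-38π/22)

ω_22^19 = cos(-38π/22) + i·sin(-38π/22) = 0.6549+0.7557i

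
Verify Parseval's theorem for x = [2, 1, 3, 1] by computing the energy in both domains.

Time domain:
Σ|x[n]|² = |2|² + |1|² + |3|² + |1|² = 15.0000

Frequency domain:
(1/4)Σ|X[k]|² = (1/4)(|7|² + |-1|² + |3|² + |-1|²) = (1/4)·60.0000 = 15.0000

Both sides agree, confirming Parseval's theorem.

Σ|x[n]|² = (1/N)Σ|X[k]|² = 15.0000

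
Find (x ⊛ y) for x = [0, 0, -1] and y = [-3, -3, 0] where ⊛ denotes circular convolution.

(x ⊛ y)[n] = Σ(m=0 to 2) x[m] · y[(n-m) mod 3]

Computing each output sample:
(x ⊛ y)[0] = 3
(x ⊛ y)[1] = 0
(x ⊛ y)[2] = 3

x ⊛ y = [3, 0, 3]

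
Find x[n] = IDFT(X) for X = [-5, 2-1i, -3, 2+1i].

x[n] = (1/4) Σ(k=0 to 3) X[k] · e^(2πikn/4)

Computing each x[n]:
x[0] = -1
x[1] = 0
x[2] = -3
x[3] = -1

x = [-1, 0, -3, -1]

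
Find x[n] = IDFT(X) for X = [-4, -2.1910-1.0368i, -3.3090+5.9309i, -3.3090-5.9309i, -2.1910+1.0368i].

x[n] = (1/5) Σ(k=0 to 4) X[k] · e^(2πikn/5)

Computing each x[n]:
x[0] = -3
x[1] = -1
x[2] = 2
x[3] = -3
x[4] = 1

x = [-3, -1, 2, -3, 1]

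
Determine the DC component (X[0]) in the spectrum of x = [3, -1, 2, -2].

X[0] = Σ(n=0 to 3) x[n] · ω_4^0 = Σ x[n]
= (3) + (-1) + (2) + (-2)

X[0] = 2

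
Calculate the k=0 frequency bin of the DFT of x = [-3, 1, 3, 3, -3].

X[0] = Σ(n=0 to 4) x[n] · ω_5^0 = Σ x[n]
= (-3) + (1) + (3) + (3) + (-3)

X[0] = 1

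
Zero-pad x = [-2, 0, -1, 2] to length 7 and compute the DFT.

Original 4-point DFT: [-1, -1+2i, -5, -1-2i]
Zero-padded 7-point DFT provides frequency interpolation.

DFT_7([x, 0, ...]) = [-1, -3.5794+0.1072i, 0.1479+1.1298i, -3.0685-2.7317i, -3.0685+2.7317i, 0.1479-1.1298i, -3.5794-0.1072i]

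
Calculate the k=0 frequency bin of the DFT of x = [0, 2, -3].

X[0] = Σ(n=0 to 2) x[n] · ω_3^0 = Σ x[n]
= (0) + (2) + (-3)

X[0] = -1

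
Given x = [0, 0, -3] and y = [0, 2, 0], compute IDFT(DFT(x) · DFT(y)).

(x ⊛ y)[n] = Σ(m=0 to 2) x[m] · y[(n-m) mod 3]

Computing each output sample:
(x ⊛ y)[0] = -6
(x ⊛ y)[1] = 0
(x ⊛ y)[2] = 0

x ⊛ y = [-6, 0, 0]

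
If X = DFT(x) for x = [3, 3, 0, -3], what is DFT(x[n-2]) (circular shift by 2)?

Time shift by 2: X_shifted[k] = ω_4^(2k) · X[k]
Shifted x = [0, -3, 3, 3]

DFT(x[n-2]) = [3, -3+6i, 3, -3-6i]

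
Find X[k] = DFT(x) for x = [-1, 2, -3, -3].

X[k] = Σ(n=0 to 3) x[n] · ω_4^(nk)
where ω_4 = e^(-2πi/4)

Computing each X[k]:
X[0] = -5
X[1] = 2-5i
X[2] = -3
X[3] = 2+5i

X = [-5, 2-5i, -3, 2+5i]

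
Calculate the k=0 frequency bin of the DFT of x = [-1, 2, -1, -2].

X[0] = Σ(n=0 to 3) x[n] · ω_4^0 = Σ x[n]
= (-1) + (2) + (-1) + (-2)

X[0] = -2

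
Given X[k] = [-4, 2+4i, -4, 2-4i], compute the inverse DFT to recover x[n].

x[n] = (1/4) Σ(k=0 to 3) X[k] · e^(2πikn/4)

Computing each x[n]:
x[0] = -1
x[1] = -2
x[2] = -3
x[3] = 2

x = [-1, -2, -3, 2]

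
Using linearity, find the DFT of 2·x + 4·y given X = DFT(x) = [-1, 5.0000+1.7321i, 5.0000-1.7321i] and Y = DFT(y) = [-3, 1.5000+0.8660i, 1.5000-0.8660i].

By linearity: DFT(2x + 4y) = 2·DFT(x) + 4·DFT(y)
= 2·[-1, 5.0000+1.7321i, 5.0000-1.7321i] + 4·[-3, 1.5000+0.8660i, 1.5000-0.8660i]

Computing element-wise:
Z[0] = 2·(-1) + 4·(-3) = -14
Z[1] = 2·(5.0000+1.7321i) + 4·(1.5000+0.8660i) = 16.0000+6.9282i
Z[2] = 2·(5.0000-1.7321i) + 4·(1.5000-0.8660i) = 16.0000-6.9282i

DFT(2x + 4y) = 2·X + 4·Y = [-14, 16.0000+6.9282i, 16.0000-6.9282i]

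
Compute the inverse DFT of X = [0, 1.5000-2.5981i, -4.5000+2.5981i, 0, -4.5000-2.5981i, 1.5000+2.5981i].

x[n] = (1/6) Σ(k=0 to 5) X[k] · e^(2πikn/6)

Computing each x[n]:
x[0] = -1
x[1] = 1
x[2] = 2
x[3] = -2
x[4] = -1
x[5] = 1

x = [-1, 1, 2, -2, -1, 1]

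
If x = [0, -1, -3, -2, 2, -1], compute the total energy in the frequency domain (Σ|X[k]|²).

Parseval: Σ|x[n]|² = (1/N)Σ|X[k]|², so Σ|X[k]|² = N·Σ|x[n]|² = 6·19.0000

Σ|X[k]|² = N·Σ|x[n]|² = 6·19.0000 = 114.0000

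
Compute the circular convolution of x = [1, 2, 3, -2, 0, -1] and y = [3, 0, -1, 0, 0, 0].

(x ⊛ y)[n] = Σ(m=0 to 5) x[m] · y[(n-m) mod 6]

Computing each output sample:
(x ⊛ y)[0] = 3
(x ⊛ y)[1] = 7
(x ⊛ y)[2] = 8
(x ⊛ y)[3] = -8
(x ⊛ y)[4] = -3
(x ⊛ y)[5] = -1

x ⊛ y = [3, 7, 8, -8, -3, -1]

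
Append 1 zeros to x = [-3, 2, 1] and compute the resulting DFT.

Original 3-point DFT: [0, -4.5000-0.8660i, -4.5000+0.8660i]
Zero-padded 4-point DFT provides frequency interpolation.

DFT_4([x, 0, ...]) = [0, -4-2i, -4, -4+2i]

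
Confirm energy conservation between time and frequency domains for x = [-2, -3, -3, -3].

Time domain:
Σ|x[n]|² = |-2|² + |-3|² + |-3|² + |-3|² = 31.0000

Frequency domain:
(1/4)Σ|X[k]|² = (1/4)(|-11|² + |1|² + |1|² + |1|²) = (1/4)·124.0000 = 31.0000

Both sides agree, confirming Parseval's theorem.

Σ|x[n]|² = (1/N)Σ|X[k]|² = 31.0000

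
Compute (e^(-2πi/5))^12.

Since ω_5^5 = 1, powers reduce modulo 5.
12 mod 5 = 2
So ω_5^12 = ω_5^2 = e^(-2πi·2/5)

ω_5^12 = ω_5^2 = -0.8090-0.5878i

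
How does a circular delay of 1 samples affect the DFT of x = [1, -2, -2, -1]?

Time shift by 1: X_shifted[k] = ω_4^(1k) · X[k]
Shifted x = [-1, 1, -2, -2]

DFT(x[n-1]) = [-4, 1-3i, -2, 1+3i]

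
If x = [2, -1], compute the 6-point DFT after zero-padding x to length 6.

Original 2-point DFT: [1, 3]
Zero-padded 6-point DFT provides frequency interpolation.

DFT_6([x, 0, ...]) = [1, 1.5000+0.8660i, 2.5000+0.8660i, 3, 2.5000-0.8660i, 1.5000-0.8660i]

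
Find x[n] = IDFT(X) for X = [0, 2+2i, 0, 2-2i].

x[n] = (1/4) Σ(k=0 to 3) X[k] · e^(2πikn/4)

Computing each x[n]:
x[0] = 1
x[1] = -1
x[2] = -1
x[3] = 1

x = [1, -1, -1, 1]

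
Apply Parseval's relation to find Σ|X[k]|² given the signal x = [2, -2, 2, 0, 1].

Parseval: Σ|x[n]|² = (1/N)Σ|X[k]|², so Σ|X[k]|² = N·Σ|x[n]|² = 5·13.0000

Σ|X[k]|² = N·Σ|x[n]|² = 5·13.0000 = 65.0000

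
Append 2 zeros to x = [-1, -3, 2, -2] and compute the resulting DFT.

Original 4-point DFT: [-4, -3+1i, 6, -3-1i]
Zero-padded 6-point DFT provides frequency interpolation.

DFT_6([x, 0, ...]) = [-4, -1.5000+0.8660i, -2.5000+4.3301i, 6, -2.5000-4.3301i, -1.5000-0.8660i]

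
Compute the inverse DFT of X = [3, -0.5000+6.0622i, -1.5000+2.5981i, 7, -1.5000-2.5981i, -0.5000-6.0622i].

x[n] = (1/6) Σ(k=0 to 5) X[k] · e^(2πikn/6)

Computing each x[n]:
x[0] = 1
x[1] = -3
x[2] = 1
x[3] = -1
x[4] = 3
x[5] = 2

x = [1, -3, 1, -1, 3, 2]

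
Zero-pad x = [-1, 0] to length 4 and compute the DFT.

Original 2-point DFT: [-1, -1]
Zero-padded 4-point DFT provides frequency interpolation.

DFT_4([x, 0, ...]) = [-1, -1, -1, -1]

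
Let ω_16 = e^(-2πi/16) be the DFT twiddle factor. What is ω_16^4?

ω_16^4 = e^(-2πi·4/16)
= cos(-2π·4/16) + i·sin(-2π·4/16)
= cos(-8π/16) + i·sin(-8π/16)

ω_16^4 = cos(-8π/16) + i·sin(-8π/16) = -1i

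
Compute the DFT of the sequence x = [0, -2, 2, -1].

X[k] = Σ(n=0 to 3) x[n] · ω_4^(nk)
where ω_4 = e^(-2πi/4)

Computing each X[k]:
X[0] = -1
X[1] = -2+1i
X[2] = 5
X[3] = -2-1i

X = [-1, -2+1i, 5, -2-1i]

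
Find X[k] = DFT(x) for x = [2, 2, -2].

X[k] = Σ(n=0 to 2) x[n] · ω_3^(nk)
where ω_3 = e^(-2πi/3)

Computing each X[k]:
X[0] = 2
X[1] = 2.0000-3.4641i
X[2] = 2.0000+3.4641i

X = [2, 2.0000-3.4641i, 2.0000+3.4641i]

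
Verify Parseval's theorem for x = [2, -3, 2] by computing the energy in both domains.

Time domain:
Σ|x[n]|² = |2|² + |-3|² + |2|² = 17.0000

Frequency domain:
(1/3)Σ|X[k]|² = (1/3)(|1|² + |2.5000+4.3301i|² + |2.5000-4.3301i|²) = (1/3)·51.0000 = 17.0000

Both sides agree, confirming Parseval's theorem.

Σ|x[n]|² = (1/N)Σ|X[k]|² = 17.0000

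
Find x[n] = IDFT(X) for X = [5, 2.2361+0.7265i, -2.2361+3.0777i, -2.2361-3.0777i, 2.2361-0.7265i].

x[n] = (1/5) Σ(k=0 to 4) X[k] · e^(2πikn/5)

Computing each x[n]:
x[0] = 1
x[1] = 1
x[2] = 1
x[3] = -1
x[4] = 3

x = [1, 1, 1, -1, 3]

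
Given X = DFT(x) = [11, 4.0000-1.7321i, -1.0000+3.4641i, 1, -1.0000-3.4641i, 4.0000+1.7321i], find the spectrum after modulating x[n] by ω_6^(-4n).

Modulation property: DFT(ω_6^(-4n)·x[n]) = X[(k-4) mod 6], so circularly shift X by 4 positions.

X[k-4] = [-1.0000+3.4641i, 1, -1.0000-3.4641i, 4.0000+1.7321i, 11, 4.0000-1.7321i]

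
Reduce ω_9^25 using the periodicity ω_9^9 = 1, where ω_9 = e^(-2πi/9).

Since ω_9^9 = 1, powers reduce modulo 9.
25 mod 9 = 7
So ω_9^25 = ω_9^7 = e^(-2πi·7/9)

ω_9^25 = ω_9^7 = 0.1736+0.9848i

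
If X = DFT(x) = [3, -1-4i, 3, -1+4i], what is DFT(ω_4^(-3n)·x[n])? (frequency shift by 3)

Modulation property: DFT(ω_4^(-3n)·x[n]) = X[(k-3) mod 4], so circularly shift X by 3 positions.

X[k-3] = [-1-4i, 3, -1+4i, 3]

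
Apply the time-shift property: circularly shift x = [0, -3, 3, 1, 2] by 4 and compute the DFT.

Time shift by 4: X_shifted[k] = ω_5^(4k) · X[k]
Shifted x = [-3, 3, 1, 2, 0]

DFT(x[n-4]) = [3, -4.5000-2.2654i, -4.5000-2.7144i, -4.5000+2.7144i, -4.5000+2.2654i]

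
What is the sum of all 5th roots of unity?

Sum of all nth roots of unity equals 0 for n > 1 (geometric series with r ≠ 1).

0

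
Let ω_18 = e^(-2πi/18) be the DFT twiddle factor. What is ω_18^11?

ω_18^11 = e^(-2πi·11/18)
= cos(-2π·11/18) + i·sin(-2π·11/18)
= cos(-22π/18) + i·sin(-22π/18)

ω_18^11 = cos(-22π/18) + i·sin(-22π/18) = -0.7660+0.6428i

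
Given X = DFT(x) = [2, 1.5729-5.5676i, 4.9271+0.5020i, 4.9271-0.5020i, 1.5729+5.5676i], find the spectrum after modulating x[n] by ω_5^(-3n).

Modulation property: DFT(ω_5^(-3n)·x[n]) = X[(k-3) mod 5], so circularly shift X by 3 positions.

X[k-3] = [4.9271+0.5020i, 4.9271-0.5020i, 1.5729+5.5676i, 2, 1.5729-5.5676i]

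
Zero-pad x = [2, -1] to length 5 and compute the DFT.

Original 2-point DFT: [1, 3]
Zero-padded 5-point DFT provides frequency interpolation.

DFT_5([x, 0, ...]) = [1, 1.6910+0.9511i, 2.8090+0.5878i, 2.8090-0.5878i, 1.6910-0.9511i]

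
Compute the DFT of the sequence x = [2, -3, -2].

X[k] = Σ(n=0 to 2) x[n] · ω_3^(nk)
where ω_3 = e^(-2πi/3)

Computing each X[k]:
X[0] = -3
X[1] = 4.5000+0.8660i
X[2] = 4.5000-0.8660i

X = [-3, 4.5000+0.8660i, 4.5000-0.8660i]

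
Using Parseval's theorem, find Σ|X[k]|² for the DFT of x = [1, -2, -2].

Parseval: Σ|x[n]|² = (1/N)Σ|X[k]|², so Σ|X[k]|² = N·Σ|x[n]|² = 3·9.0000

Σ|X[k]|² = N·Σ|x[n]|² = 3·9.0000 = 27.0000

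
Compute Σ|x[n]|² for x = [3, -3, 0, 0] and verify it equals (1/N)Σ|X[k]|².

Time domain:
Σ|x[n]|² = |3|² + |-3|² + |0|² + |0|² = 18.0000

Frequency domain:
(1/4)Σ|X[k]|² = (1/4)(|0|² + |3+3i|² + |6|² + |3-3i|²) = (1/4)·72.0000 = 18.0000

Both sides agree, confirming Parseval's theorem.

Σ|x[n]|² = (1/N)Σ|X[k]|² = 18.0000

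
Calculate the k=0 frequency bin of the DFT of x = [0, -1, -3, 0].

X[0] = Σ(n=0 to 3) x[n] · ω_4^0 = Σ x[n]
= (0) + (-1) + (-3) + (0)

X[0] = -4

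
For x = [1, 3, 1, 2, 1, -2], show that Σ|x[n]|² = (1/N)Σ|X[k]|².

Time domain:
Σ|x[n]|² = |1|² + |3|² + |1|² + |2|² + |1|² + |-2|² = 20.0000

Frequency domain:
(1/6)Σ|X[k]|² = (1/6)(|6|² + |-1.5000-4.3301i|² + |1.5000-4.3301i|² + |0|² + |1.5000+4.3301i|² + |-1.5000+4.3301i|²) = (1/6)·120.0000 = 20.0000

Both sides agree, confirming Parseval's theorem.

Σ|x[n]|² = (1/N)Σ|X[k]|² = 20.0000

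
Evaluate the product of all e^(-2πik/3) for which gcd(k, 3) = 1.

The primitive 3rd roots of unity are ω_3^k for k coprime to 3: k ∈ {1, 2}
Their product equals the constant term of the cyclotomic polynomial Φ_3(x) up to sign.
For n ≥ 3, the product of all primitive nth roots of unity is 1. (For n=1 it is 1; for n=2 it is -1.)

1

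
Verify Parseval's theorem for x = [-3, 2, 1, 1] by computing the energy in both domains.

Time domain:
Σ|x[n]|² = |-3|² + |2|² + |1|² + |1|² = 15.0000

Frequency domain:
(1/4)Σ|X[k]|² = (1/4)(|1|² + |-4-1i|² + |-5|² + |-4+1i|²) = (1/4)·60.0000 = 15.0000

Both sides agree, confirming Parseval's theorem.

Σ|x[n]|² = (1/N)Σ|X[k]|² = 15.0000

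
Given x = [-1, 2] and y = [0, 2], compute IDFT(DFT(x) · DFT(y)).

(x ⊛ y)[n] = Σ(m=0 to 1) x[m] · y[(n-m) mod 2]

Computing each output sample:
(x ⊛ y)[0] = 4
(x ⊛ y)[1] = -2

x ⊛ y = [4, -2]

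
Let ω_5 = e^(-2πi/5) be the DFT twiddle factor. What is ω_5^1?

ω_5^1 = e^(-2πi·1/5)
= cos(-2π·1/5) + i·sin(-2π·1/5)
= cos(-2π/5) + i·sin(-2π/5)

ω_5^1 = cos(-2π/5) + i·sin(-2π/5) = 0.3090-0.9511i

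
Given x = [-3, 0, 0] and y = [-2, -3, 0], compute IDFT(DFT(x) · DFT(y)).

(x ⊛ y)[n] = Σ(m=0 to 2) x[m] · y[(n-m) mod 3]

Computing each output sample:
(x ⊛ y)[0] = 6
(x ⊛ y)[1] = 9
(x ⊛ y)[2] = 0

x ⊛ y = [6, 9, 0]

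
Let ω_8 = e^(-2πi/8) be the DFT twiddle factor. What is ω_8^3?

ω_8^3 = e^(-2πi·3/8)
= cos(-2π·3/8) + i·sin(-2π·3/8)
= cos(-6π/8) + i·sin(-6π/8)

ω_8^3 = cos(-6π/8) + i·sin(-6π/8) = -0.7071-0.7071i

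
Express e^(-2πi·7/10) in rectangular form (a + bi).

ω_10^7 = e^(-2πi·7/10)
= cos(-2π·7/10) + i·sin(-2π·7/10)
= cos(-14π/10) + i·sin(-14π/10)

ω_10^7 = cos(-14π/10) + i·sin(-14π/10) = -0.3090+0.9511i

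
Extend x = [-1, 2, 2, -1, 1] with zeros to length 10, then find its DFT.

Original 5-point DFT: [3, -0.8820-2.7144i, -3.1180+2.2654i, -3.1180-2.2654i, -0.8820+2.7144i]
Zero-padded 10-point DFT provides frequency interpolation.

DFT_10([x, 0, ...]) = [3, 0.7361-2.7144i, -0.8820-2.7144i, -3.7361-2.2654i, -3.1180+2.2654i, 1, -3.1180-2.2654i, -3.7361+2.2654i, -0.8820+2.7144i, 0.7361+2.7144i]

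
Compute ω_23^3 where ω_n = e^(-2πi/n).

ω_23^3 = e^(-2πi·3/23)
= cos(-2π·3/23) + i·sin(-2π·3/23)
= cos(-6π/23) + i·sin(-6π/23)

ω_23^3 = cos(-6π/23) + i·sin(-6π/23) = 0.6826-0.7308i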